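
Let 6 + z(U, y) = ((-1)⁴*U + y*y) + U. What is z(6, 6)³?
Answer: 74088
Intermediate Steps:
z(U, y) = -6 + y² + 2*U (z(U, y) = -6 + (((-1)⁴*U + y*y) + U) = -6 + ((1*U + y²) + U) = -6 + ((U + y²) + U) = -6 + (y² + 2*U) = -6 + y² + 2*U)
z(6, 6)³ = (-6 + 6² + 2*6)³ = (-6 + 36 + 12)³ = 42³ = 74088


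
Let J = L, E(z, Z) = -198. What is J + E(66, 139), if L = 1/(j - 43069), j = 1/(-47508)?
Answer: -405132214002/2046122053 ≈ -198.00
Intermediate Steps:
j = -1/47508 ≈ -2.1049e-5
L = -47508/2046122053 (L = 1/(-1/47508 - 43069) = 1/(-2046122053/47508) = -47508/2046122053 ≈ -2.3219e-5)
J = -47508/2046122053 ≈ -2.3219e-5
J + E(66, 139) = -47508/2046122053 - 198 = -405132214002/2046122053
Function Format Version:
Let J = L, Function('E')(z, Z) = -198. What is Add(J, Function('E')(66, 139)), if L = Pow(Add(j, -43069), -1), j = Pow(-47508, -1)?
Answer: Rational(-405132214002, 2046122053) ≈ -198.00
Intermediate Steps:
j = Rational(-1, 47508) ≈ -2.1049e-5
L = Rational(-47508, 2046122053) (L = Pow(Add(Rational(-1, 47508), -43069), -1) = Pow(Rational(-2046122053, 47508), -1) = Rational(-47508, 2046122053) ≈ -2.3219e-5)
J = Rational(-47508, 2046122053) ≈ -2.3219e-5
Add(J, Function('E')(66, 139)) = Add(Rational(-47508, 2046122053), -198) = Rational(-405132214002, 2046122053)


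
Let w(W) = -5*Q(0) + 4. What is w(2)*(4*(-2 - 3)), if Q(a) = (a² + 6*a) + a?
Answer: -80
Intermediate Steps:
Q(a) = a² + 7*a
w(W) = 4 (w(W) = -0*(7 + 0) + 4 = -0*7 + 4 = -5*0 + 4 = 0 + 4 = 4)
w(2)*(4*(-2 - 3)) = 4*(4*(-2 - 3)) = 4*(4*(-5)) = 4*(-20) = -80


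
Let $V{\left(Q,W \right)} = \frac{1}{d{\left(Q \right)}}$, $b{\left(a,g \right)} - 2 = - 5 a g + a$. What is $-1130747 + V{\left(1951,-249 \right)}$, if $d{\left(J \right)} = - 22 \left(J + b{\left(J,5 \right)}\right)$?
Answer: $- \frac{1116230470013}{987162} \approx -1.1307 \cdot 10^{6}$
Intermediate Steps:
$b{\left(a,g \right)} = 2 + a - 5 a g$ ($b{\left(a,g \right)} = 2 + \left(- 5 a g + a\right) = 2 - \left(- a + 5 a g\right) = 2 + a - 5 a g$)
$d{\left(J \right)} = -44 + 506 J$ ($d{\left(J \right)} = - 22 \left(J + \left(2 + J - 5 J 5\right)\right) = - 22 \left(J + \left(2 + J - 25 J\right)\right) = - 22 \left(J - \left(-2 + 24 J\right)\right) = - 22 \left(2 - 23 J\right) = -44 + 506 J$)
$V{\left(Q,W \right)} = \frac{1}{-44 + 506 Q}$
$-1130747 + V{\left(1951,-249 \right)} = -1130747 + \frac{1}{22 \left(-2 + 23 \cdot 1951\right)} = -1130747 + \frac{1}{22 \left(-2 + 44873\right)} = -1130747 + \frac{1}{22 \cdot 44871} = -1130747 + \frac{1}{22} \cdot \frac{1}{44871} = -1130747 + \frac{1}{987162} = - \frac{1116230470013}{987162}$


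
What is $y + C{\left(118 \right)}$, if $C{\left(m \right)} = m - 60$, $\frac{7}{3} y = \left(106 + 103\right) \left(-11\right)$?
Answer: $- \frac{6491}{7} \approx -927.29$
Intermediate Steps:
$y = - \frac{6897}{7}$ ($y = \frac{3 \left(106 + 103\right) \left(-11\right)}{7} = \frac{3 \cdot 209 \left(-11\right)}{7} = \frac{3}{7} \left(-2299\right) = - \frac{6897}{7} \approx -985.29$)
$C{\left(m \right)} = -60 + m$
$y + C{\left(118 \right)} = - \frac{6897}{7} + \left(-60 + 118\right) = - \frac{6897}{7} + 58 = - \frac{6491}{7}$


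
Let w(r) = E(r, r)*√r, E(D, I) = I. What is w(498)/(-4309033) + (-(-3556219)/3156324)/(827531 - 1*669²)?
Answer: 3556219/1199308430280 - 498*√498/4309033 ≈ -0.0025761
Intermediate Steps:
w(r) = r^(3/2) (w(r) = r*√r = r^(3/2))
w(498)/(-4309033) + (-(-3556219)/3156324)/(827531 - 1*669²) = 498^(3/2)/(-4309033) + (-(-3556219)/3156324)/(827531 - 1*669²) = (498*√498)*(-1/4309033) + (-(-3556219)/3156324)/(827531 - 1*447561) = -498*√498/4309033 + (-1*(-3556219/3156324))/(827531 - 447561) = -498*√498/4309033 + (3556219/3156324)/379970 = -498*√498/4309033 + (3556219/3156324)*(1/379970) = -498*√498/4309033 + 3556219/1199308430280 = 3556219/1199308430280 - 498*√498/4309033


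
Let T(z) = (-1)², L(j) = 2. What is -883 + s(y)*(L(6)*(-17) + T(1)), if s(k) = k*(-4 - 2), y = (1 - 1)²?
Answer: -883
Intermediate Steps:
T(z) = 1
y = 0 (y = 0² = 0)
s(k) = -6*k (s(k) = k*(-6) = -6*k)
-883 + s(y)*(L(6)*(-17) + T(1)) = -883 + (-6*0)*(2*(-17) + 1) = -883 + 0*(-34 + 1) = -883 + 0*(-33) = -883 + 0 = -883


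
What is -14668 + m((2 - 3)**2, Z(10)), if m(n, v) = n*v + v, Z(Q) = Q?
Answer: -14648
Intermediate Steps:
m(n, v) = v + n*v
-14668 + m((2 - 3)**2, Z(10)) = -14668 + 10*(1 + (2 - 3)**2) = -14668 + 10*(1 + (-1)**2) = -14668 + 10*(1 + 1) = -14668 + 10*2 = -14668 + 20 = -14648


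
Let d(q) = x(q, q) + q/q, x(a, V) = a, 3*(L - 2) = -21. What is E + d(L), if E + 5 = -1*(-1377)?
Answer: 1368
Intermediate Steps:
E = 1372 (E = -5 - 1*(-1377) = -5 + 1377 = 1372)
L = -5 (L = 2 + (1/3)*(-21) = 2 - 7 = -5)
d(q) = 1 + q (d(q) = q + q/q = q + 1 = 1 + q)
E + d(L) = 1372 + (1 - 5) = 1372 - 4 = 1368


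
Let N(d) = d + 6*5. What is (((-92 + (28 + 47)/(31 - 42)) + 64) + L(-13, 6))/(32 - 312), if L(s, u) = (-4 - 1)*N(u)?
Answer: 2363/3080 ≈ 0.76721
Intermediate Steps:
N(d) = 30 + d (N(d) = d + 30 = 30 + d)
L(s, u) = -150 - 5*u (L(s, u) = (-4 - 1)*(30 + u) = -5*(30 + u) = -150 - 5*u)
(((-92 + (28 + 47)/(31 - 42)) + 64) + L(-13, 6))/(32 - 312) = (((-92 + (28 + 47)/(31 - 42)) + 64) + (-150 - 5*6))/(32 - 312) = (((-92 + 75/(-11)) + 64) + (-150 - 30))/(-280) = (((-92 + 75*(-1/11)) + 64) - 180)*(-1/280) = (((-92 - 75/11) + 64) - 180)*(-1/280) = ((-1087/11 + 64) - 180)*(-1/280) = (-383/11 - 180)*(-1/280) = -2363/11*(-1/280) = 2363/3080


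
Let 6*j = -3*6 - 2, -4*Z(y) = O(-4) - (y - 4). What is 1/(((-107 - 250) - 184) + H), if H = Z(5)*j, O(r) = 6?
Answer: -6/3221 ≈ -0.0018628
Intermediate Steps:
Z(y) = -5/2 + y/4 (Z(y) = -(6 - (y - 4))/4 = -(6 - (-4 + y))/4 = -(6 + (4 - y))/4 = -(10 - y)/4 = -5/2 + y/4)
j = -10/3 (j = (-3*6 - 2)/6 = (-18 - 2)/6 = (1/6)*(-20) = -10/3 ≈ -3.3333)
H = 25/6 (H = (-5/2 + (1/4)*5)*(-10/3) = (-5/2 + 5/4)*(-10/3) = -5/4*(-10/3) = 25/6 ≈ 4.1667)
1/(((-107 - 250) - 184) + H) = 1/(((-107 - 250) - 184) + 25/6) = 1/((-357 - 184) + 25/6) = 1/(-541 + 25/6) = 1/(-3221/6) = -6/3221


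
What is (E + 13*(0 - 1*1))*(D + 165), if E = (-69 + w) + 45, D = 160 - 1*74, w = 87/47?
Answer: -414652/47 ≈ -8822.4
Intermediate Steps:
w = 87/47 (w = 87*(1/47) = 87/47 ≈ 1.8511)
D = 86 (D = 160 - 74 = 86)
E = -1041/47 (E = (-69 + 87/47) + 45 = -3156/47 + 45 = -1041/47 ≈ -22.149)
(E + 13*(0 - 1*1))*(D + 165) = (-1041/47 + 13*(0 - 1*1))*(86 + 165) = (-1041/47 + 13*(0 - 1))*251 = (-1041/47 + 13*(-1))*251 = (-1041/47 - 13)*251 = -1652/47*251 = -414652/47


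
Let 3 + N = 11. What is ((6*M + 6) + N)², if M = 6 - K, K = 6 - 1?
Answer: 400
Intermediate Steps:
N = 8 (N = -3 + 11 = 8)
K = 5
M = 1 (M = 6 - 1*5 = 6 - 5 = 1)
((6*M + 6) + N)² = ((6*1 + 6) + 8)² = ((6 + 6) + 8)² = (12 + 8)² = 20² = 400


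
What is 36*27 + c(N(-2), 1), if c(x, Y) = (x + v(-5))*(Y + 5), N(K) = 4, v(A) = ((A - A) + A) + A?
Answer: 936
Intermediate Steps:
v(A) = 2*A (v(A) = (0 + A) + A = A + A = 2*A)
c(x, Y) = (-10 + x)*(5 + Y) (c(x, Y) = (x + 2*(-5))*(Y + 5) = (x - 10)*(5 + Y) = (-10 + x)*(5 + Y))
36*27 + c(N(-2), 1) = 36*27 + (-50 - 10*1 + 5*4 + 1*4) = 972 + (-50 - 10 + 20 + 4) = 972 - 36 = 936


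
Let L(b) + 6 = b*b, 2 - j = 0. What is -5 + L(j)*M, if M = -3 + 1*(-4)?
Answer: 9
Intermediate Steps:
j = 2 (j = 2 - 1*0 = 2 + 0 = 2)
L(b) = -6 + b² (L(b) = -6 + b*b = -6 + b²)
M = -7 (M = -3 - 4 = -7)
-5 + L(j)*M = -5 + (-6 + 2²)*(-7) = -5 + (-6 + 4)*(-7) = -5 - 2*(-7) = -5 + 14 = 9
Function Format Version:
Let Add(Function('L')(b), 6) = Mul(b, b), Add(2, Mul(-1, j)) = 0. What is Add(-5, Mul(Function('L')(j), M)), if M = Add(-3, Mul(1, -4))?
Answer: 9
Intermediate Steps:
j = 2 (j = Add(2, Mul(-1, 0)) = Add(2, 0) = 2)
Function('L')(b) = Add(-6, Pow(b, 2)) (Function('L')(b) = Add(-6, Mul(b, b)) = Add(-6, Pow(b, 2)))
M = -7 (M = Add(-3, -4) = -7)
Add(-5, Mul(Function('L')(j), M)) = Add(-5, Mul(Add(-6, Pow(2, 2)), -7)) = Add(-5, Mul(Add(-6, 4), -7)) = Add(-5, Mul(-2, -7)) = Add(-5, 14) = 9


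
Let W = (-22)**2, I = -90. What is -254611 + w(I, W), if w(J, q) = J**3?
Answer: -983611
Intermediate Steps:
W = 484
-254611 + w(I, W) = -254611 + (-90)**3 = -254611 - 729000 = -983611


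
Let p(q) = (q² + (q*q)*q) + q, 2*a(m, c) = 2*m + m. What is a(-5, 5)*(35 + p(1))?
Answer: -285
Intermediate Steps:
a(m, c) = 3*m/2 (a(m, c) = (2*m + m)/2 = (3*m)/2 = 3*m/2)
p(q) = q + q² + q³ (p(q) = (q² + q²*q) + q = (q² + q³) + q = q + q² + q³)
a(-5, 5)*(35 + p(1)) = ((3/2)*(-5))*(35 + 1*(1 + 1 + 1²)) = -15*(35 + 1*(1 + 1 + 1))/2 = -15*(35 + 1*3)/2 = -15*(35 + 3)/2 = -15/2*38 = -285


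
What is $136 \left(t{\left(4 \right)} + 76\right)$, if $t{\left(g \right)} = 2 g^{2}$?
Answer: $14688$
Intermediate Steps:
$136 \left(t{\left(4 \right)} + 76\right) = 136 \left(2 \cdot 4^{2} + 76\right) = 136 \left(2 \cdot 16 + 76\right) = 136 \left(32 + 76\right) = 136 \cdot 108 = 14688$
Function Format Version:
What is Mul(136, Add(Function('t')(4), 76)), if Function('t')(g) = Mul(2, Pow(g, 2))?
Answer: 14688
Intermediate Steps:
Mul(136, Add(Function('t')(4), 76)) = Mul(136, Add(Mul(2, Pow(4, 2)), 76)) = Mul(136, Add(Mul(2, 16), 76)) = Mul(136, Add(32, 76)) = Mul(136, 108) = 14688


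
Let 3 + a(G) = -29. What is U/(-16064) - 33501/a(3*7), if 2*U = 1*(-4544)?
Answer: 8409887/8032 ≈ 1047.0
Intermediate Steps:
a(G) = -32 (a(G) = -3 - 29 = -32)
U = -2272 (U = (1*(-4544))/2 = (½)*(-4544) = -2272)
U/(-16064) - 33501/a(3*7) = -2272/(-16064) - 33501/(-32) = -2272*(-1/16064) - 33501*(-1/32) = 71/502 + 33501/32 = 8409887/8032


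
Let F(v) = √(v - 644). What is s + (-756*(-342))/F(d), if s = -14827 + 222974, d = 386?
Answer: 208147 - 43092*I*√258/43 ≈ 2.0815e+5 - 16097.0*I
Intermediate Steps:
F(v) = √(-644 + v)
s = 208147
s + (-756*(-342))/F(d) = 208147 + (-756*(-342))/(√(-644 + 386)) = 208147 + 258552/(√(-258)) = 208147 + 258552/((I*√258)) = 208147 + 258552*(-I*√258/258) = 208147 - 43092*I*√258/43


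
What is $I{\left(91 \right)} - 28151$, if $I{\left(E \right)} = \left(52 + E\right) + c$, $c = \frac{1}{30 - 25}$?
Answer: $- \frac{140039}{5} \approx -28008.0$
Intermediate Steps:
$c = \frac{1}{5}$ ($c = \frac{1}{30 + \left(-34 + 9\right)} = \frac{1}{30 - 25} = \frac{1}{5} \approx 0.2$)
$I{\left(E \right)} = \frac{261}{5} + E$ ($I{\left(E \right)} = \left(52 + E\right) + \frac{1}{5} = \frac{261}{5} + E$)
$I{\left(91 \right)} - 28151 = \left(\frac{261}{5} + 91\right) - 28151 = \frac{716}{5} - 28151 = - \frac{140039}{5}$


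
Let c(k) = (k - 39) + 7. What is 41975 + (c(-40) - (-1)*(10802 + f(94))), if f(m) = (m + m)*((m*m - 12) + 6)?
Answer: 1712745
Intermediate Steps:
c(k) = -32 + k (c(k) = (-39 + k) + 7 = -32 + k)
f(m) = 2*m*(-6 + m²) (f(m) = (2*m)*((m² - 12) + 6) = (2*m)*((-12 + m²) + 6) = (2*m)*(-6 + m²) = 2*m*(-6 + m²))
41975 + (c(-40) - (-1)*(10802 + f(94))) = 41975 + ((-32 - 40) - (-1)*(10802 + 2*94*(-6 + 94²))) = 41975 + (-72 - (-1)*(10802 + 2*94*(-6 + 8836))) = 41975 + (-72 - (-1)*(10802 + 2*94*8830)) = 41975 + (-72 - (-1)*(10802 + 1660040)) = 41975 + (-72 - (-1)*1670842) = 41975 + (-72 - 1*(-1670842)) = 41975 + (-72 + 1670842) = 41975 + 1670770 = 1712745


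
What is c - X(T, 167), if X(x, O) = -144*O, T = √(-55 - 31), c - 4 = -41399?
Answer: -17347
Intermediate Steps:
c = -41395 (c = 4 - 41399 = -41395)
T = I*√86 (T = √(-86) = I*√86 ≈ 9.2736*I)
c - X(T, 167) = -41395 - (-144)*167 = -41395 - 1*(-24048) = -41395 + 24048 = -17347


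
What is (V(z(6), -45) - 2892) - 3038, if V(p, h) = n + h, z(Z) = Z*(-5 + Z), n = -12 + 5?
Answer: -5982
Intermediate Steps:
n = -7
V(p, h) = -7 + h
(V(z(6), -45) - 2892) - 3038 = ((-7 - 45) - 2892) - 3038 = (-52 - 2892) - 3038 = -2944 - 3038 = -5982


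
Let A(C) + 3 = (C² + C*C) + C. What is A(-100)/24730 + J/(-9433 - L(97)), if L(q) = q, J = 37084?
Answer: -72746891/23567690 ≈ -3.0867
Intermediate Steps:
A(C) = -3 + C + 2*C² (A(C) = -3 + ((C² + C*C) + C) = -3 + ((C² + C²) + C) = -3 + (2*C² + C) = -3 + (C + 2*C²) = -3 + C + 2*C²)
A(-100)/24730 + J/(-9433 - L(97)) = (-3 - 100 + 2*(-100)²)/24730 + 37084/(-9433 - 1*97) = (-3 - 100 + 2*10000)*(1/24730) + 37084/(-9433 - 97) = (-3 - 100 + 20000)*(1/24730) + 37084/(-9530) = 19897*(1/24730) + 37084*(-1/9530) = 19897/24730 - 18542/4765 = -72746891/23567690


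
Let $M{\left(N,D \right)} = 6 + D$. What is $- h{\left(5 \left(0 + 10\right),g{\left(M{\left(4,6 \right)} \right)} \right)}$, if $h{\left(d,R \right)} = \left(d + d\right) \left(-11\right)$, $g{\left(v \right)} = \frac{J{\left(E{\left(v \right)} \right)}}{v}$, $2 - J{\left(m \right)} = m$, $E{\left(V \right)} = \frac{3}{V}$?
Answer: $1100$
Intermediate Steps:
$J{\left(m \right)} = 2 - m$
$g{\left(v \right)} = \frac{2 - \frac{3}{v}}{v}$
$h{\left(d,R \right)} = - 22 d$ ($h{\left(d,R \right)} = 2 d \left(-11\right) = - 22 d$)
$- h{\left(5 \left(0 + 10\right),g{\left(M{\left(4,6 \right)} \right)} \right)} = - \left(-22\right) 5 \left(0 + 10\right) = - \left(-22\right) 5 \cdot 10 = - \left(-22\right) 50 = \left(-1\right) \left(-1100\right) = 1100$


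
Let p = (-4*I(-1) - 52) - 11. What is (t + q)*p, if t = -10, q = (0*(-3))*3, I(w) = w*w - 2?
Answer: 590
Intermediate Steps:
I(w) = -2 + w² (I(w) = w² - 2 = -2 + w²)
q = 0 (q = 0*3 = 0)
p = -59 (p = (-4*(-2 + (-1)²) - 52) - 11 = (-4*(-2 + 1) - 52) - 11 = (-4*(-1) - 52) - 11 = (4 - 52) - 11 = -48 - 11 = -59)
(t + q)*p = (-10 + 0)*(-59) = -10*(-59) = 590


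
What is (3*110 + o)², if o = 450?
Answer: 608400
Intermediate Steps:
(3*110 + o)² = (3*110 + 450)² = (330 + 450)² = 780² = 608400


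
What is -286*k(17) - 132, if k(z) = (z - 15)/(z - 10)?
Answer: -1496/7 ≈ -213.71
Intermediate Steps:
k(z) = (-15 + z)/(-10 + z)
-286*k(17) - 132 = -286*(-15 + 17)/(-10 + 17) - 132 = -286*2/7 - 132 = -572/7 - 132 = -1496/7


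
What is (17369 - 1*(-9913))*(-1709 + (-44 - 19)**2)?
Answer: 61657320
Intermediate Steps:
(17369 - 1*(-9913))*(-1709 + (-44 - 19)**2) = (17369 + 9913)*(-1709 + (-63)**2) = 27282*(-1709 + 3969) = 27282*2260 = 61657320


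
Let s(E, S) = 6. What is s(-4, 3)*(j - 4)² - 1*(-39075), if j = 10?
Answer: 39291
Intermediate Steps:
s(-4, 3)*(j - 4)² - 1*(-39075) = 6*(10 - 4)² - 1*(-39075) = 6*6² + 39075 = 6*36 + 39075 = 216 + 39075 = 39291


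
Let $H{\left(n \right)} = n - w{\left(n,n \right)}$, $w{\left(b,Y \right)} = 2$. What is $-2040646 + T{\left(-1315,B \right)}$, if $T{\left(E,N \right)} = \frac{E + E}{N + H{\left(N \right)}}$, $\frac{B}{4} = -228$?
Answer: $- \frac{1863108483}{913} \approx -2.0406 \cdot 10^{6}$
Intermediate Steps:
$B = -912$ ($B = 4 \left(-228\right) = -912$)
$H{\left(n \right)} = -2 + n$ ($H{\left(n \right)} = n - 2 = -2 + n$)
$T{\left(E,N \right)} = \frac{2 E}{-2 + 2 N}$ ($T{\left(E,N \right)} = \frac{E + E}{N + \left(-2 + N\right)} = \frac{2 E}{-2 + 2 N}$)
$-2040646 + T{\left(-1315,B \right)} = -2040646 - \frac{1315}{-1 - 912} = -2040646 - \frac{1315}{-913} = -2040646 - - \frac{1315}{913} = -2040646 + \frac{1315}{913} = - \frac{1863108483}{913}$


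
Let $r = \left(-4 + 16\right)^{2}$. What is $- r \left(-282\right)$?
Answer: $40608$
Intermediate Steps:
$r = 144$ ($r = 12^{2} = 144$)
$- r \left(-282\right) = - 144 \left(-282\right) = \left(-1\right) \left(-40608\right) = 40608$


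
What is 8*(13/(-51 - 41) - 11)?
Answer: -2050/23 ≈ -89.130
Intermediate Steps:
8*(13/(-51 - 41) - 11) = 8*(13/(-92) - 11) = 8*(13*(-1/92) - 11) = 8*(-13/92 - 11) = 8*(-1025/92) = -2050/23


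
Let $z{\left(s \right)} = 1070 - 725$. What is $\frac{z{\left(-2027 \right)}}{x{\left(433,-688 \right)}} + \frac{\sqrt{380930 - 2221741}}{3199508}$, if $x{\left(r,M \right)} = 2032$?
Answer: $\frac{345}{2032} + \frac{i \sqrt{1840811}}{3199508} \approx 0.16978 + 0.00042405 i$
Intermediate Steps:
$z{\left(s \right)} = 345$
$\frac{z{\left(-2027 \right)}}{x{\left(433,-688 \right)}} + \frac{\sqrt{380930 - 2221741}}{3199508} = \frac{345}{2032} + \frac{\sqrt{380930 - 2221741}}{3199508} = 345 \cdot \frac{1}{2032} + \sqrt{-1840811} \cdot \frac{1}{3199508} = \frac{345}{2032} + i \sqrt{1840811} \cdot \frac{1}{3199508} = \frac{345}{2032} + \frac{i \sqrt{1840811}}{3199508}$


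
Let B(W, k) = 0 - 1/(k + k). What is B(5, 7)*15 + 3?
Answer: 27/14 ≈ 1.9286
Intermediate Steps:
B(W, k) = -1/(2*k) (B(W, k) = 0 - 1/(2*k) = -1/(2*k))
B(5, 7)*15 + 3 = -1/2/7*15 + 3 = -1/2*1/7*15 + 3 = -1/14*15 + 3 = -15/14 + 3 = 27/14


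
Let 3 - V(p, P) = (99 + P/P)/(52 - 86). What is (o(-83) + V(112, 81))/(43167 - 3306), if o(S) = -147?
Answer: -2398/677637 ≈ -0.0035388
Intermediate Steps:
V(p, P) = 101/17 (V(p, P) = 3 - (99 + P/P)/(52 - 86) = 3 - (99 + 1)/(-34) = 3 - 100*(-1)/34 = 3 - 1*(-50/17) = 3 + 50/17 = 101/17)
(o(-83) + V(112, 81))/(43167 - 3306) = (-147 + 101/17)/(43167 - 3306) = -2398/17/39861 = -2398/17*1/39861 = -2398/677637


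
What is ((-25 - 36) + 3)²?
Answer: 3364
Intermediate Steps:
((-25 - 36) + 3)² = (-61 + 3)² = (-58)² = 3364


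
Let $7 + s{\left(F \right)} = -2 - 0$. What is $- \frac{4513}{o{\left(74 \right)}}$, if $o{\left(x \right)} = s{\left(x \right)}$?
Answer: $\frac{4513}{9} \approx 501.44$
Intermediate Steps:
$s{\left(F \right)} = -9$ ($s{\left(F \right)} = -7 - 2 = -9$)
$o{\left(x \right)} = -9$
$- \frac{4513}{o{\left(74 \right)}} = - \frac{4513}{-9} = \left(-4513\right) \left(- \frac{1}{9}\right) = \frac{4513}{9}$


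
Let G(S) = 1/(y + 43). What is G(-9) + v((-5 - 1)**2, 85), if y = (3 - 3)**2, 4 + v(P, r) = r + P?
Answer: 5032/43 ≈ 117.02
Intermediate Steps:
v(P, r) = -4 + P + r (v(P, r) = -4 + (r + P) = -4 + (P + r) = -4 + P + r)
y = 0 (y = 0**2 = 0)
G(S) = 1/43 (G(S) = 1/(0 + 43) = 1/43)
G(-9) + v((-5 - 1)**2, 85) = 1/43 + (-4 + (-5 - 1)**2 + 85) = 1/43 + (-4 + (-6)**2 + 85) = 1/43 + (-4 + 36 + 85) = 1/43 + 117 = 5032/43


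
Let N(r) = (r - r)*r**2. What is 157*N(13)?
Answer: 0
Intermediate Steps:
N(r) = 0 (N(r) = 0*r**2 = 0)
157*N(13) = 157*0 = 0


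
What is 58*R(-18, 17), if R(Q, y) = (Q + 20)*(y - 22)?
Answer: -580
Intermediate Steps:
R(Q, y) = (-22 + y)*(20 + Q) (R(Q, y) = (20 + Q)*(-22 + y) = (-22 + y)*(20 + Q))
58*R(-18, 17) = 58*(-440 - 22*(-18) + 20*17 - 18*17) = 58*(-440 + 396 + 340 - 306) = 58*(-10) = -580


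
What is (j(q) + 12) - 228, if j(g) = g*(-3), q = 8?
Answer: -240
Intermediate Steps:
j(g) = -3*g
(j(q) + 12) - 228 = (-3*8 + 12) - 228 = (-24 + 12) - 228 = -12 - 228 = -240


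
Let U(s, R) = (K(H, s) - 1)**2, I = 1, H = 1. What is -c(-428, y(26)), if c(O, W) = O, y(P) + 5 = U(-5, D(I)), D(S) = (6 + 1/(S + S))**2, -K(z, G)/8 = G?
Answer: 428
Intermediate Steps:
K(z, G) = -8*G
D(S) = (6 + 1/(2*S))**2
U(s, R) = (-1 - 8*s)**2 (U(s, R) = (-8*s - 1)**2 = (-1 - 8*s)**2)
y(P) = 1516 (y(P) = -5 + (1 + 8*(-5))**2 = -5 + (1 - 40)**2 = -5 + (-39)**2 = -5 + 1521 = 1516)
-c(-428, y(26)) = -1*(-428) = 428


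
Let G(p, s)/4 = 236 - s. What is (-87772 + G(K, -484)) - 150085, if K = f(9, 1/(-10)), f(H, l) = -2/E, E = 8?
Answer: -234977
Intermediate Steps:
f(H, l) = -¼ (f(H, l) = -2/8 = -2*⅛ = -¼)
K = -¼ ≈ -0.25000
G(p, s) = 944 - 4*s (G(p, s) = 4*(236 - s) = 944 - 4*s)
(-87772 + G(K, -484)) - 150085 = (-87772 + (944 - 4*(-484))) - 150085 = (-87772 + (944 + 1936)) - 150085 = (-87772 + 2880) - 150085 = -84892 - 150085 = -234977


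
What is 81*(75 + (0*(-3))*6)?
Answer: 6075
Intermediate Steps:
81*(75 + (0*(-3))*6) = 81*(75 + 0*6) = 81*(75 + 0) = 81*75 = 6075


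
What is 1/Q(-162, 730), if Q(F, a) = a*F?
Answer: -1/118260 ≈ -8.4559e-6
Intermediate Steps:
Q(F, a) = F*a
1/Q(-162, 730) = 1/(-162*730) = 1/(-118260) = -1/118260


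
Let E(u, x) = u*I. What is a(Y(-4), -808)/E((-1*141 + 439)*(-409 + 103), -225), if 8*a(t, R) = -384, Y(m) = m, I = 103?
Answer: 4/782697 ≈ 5.1105e-6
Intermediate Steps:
E(u, x) = 103*u (E(u, x) = u*103 = 103*u)
a(t, R) = -48 (a(t, R) = (⅛)*(-384) = -48)
a(Y(-4), -808)/E((-1*141 + 439)*(-409 + 103), -225) = -48*1/(103*(-409 + 103)*(-1*141 + 439)) = -48*(-1/(31518*(-141 + 439))) = -48/(103*(298*(-306))) = -48/(103*(-91188)) = -48/(-9392364) = -48*(-1/9392364) = 4/782697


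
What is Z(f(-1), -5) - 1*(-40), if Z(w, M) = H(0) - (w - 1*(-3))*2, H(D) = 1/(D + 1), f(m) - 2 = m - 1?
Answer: 35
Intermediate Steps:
f(m) = 1 + m (f(m) = 2 + (m - 1) = 2 + (-1 + m) = 1 + m)
H(D) = 1/(1 + D)
Z(w, M) = -5 - 2*w (Z(w, M) = 1/(1 + 0) - (w - 1*(-3))*2 = 1/1 - (w + 3)*2 = 1 - (3 + w)*2 = 1 - (6 + 2*w) = 1 + (-6 - 2*w) = -5 - 2*w)
Z(f(-1), -5) - 1*(-40) = (-5 - 2*(1 - 1)) - 1*(-40) = (-5 - 2*0) + 40 = (-5 + 0) + 40 = -5 + 40 = 35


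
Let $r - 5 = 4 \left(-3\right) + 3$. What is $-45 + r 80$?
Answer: $-365$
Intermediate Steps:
$r = -4$ ($r = 5 + \left(4 \left(-3\right) + 3\right) = 5 + \left(-12 + 3\right) = 5 - 9 = -4$)
$-45 + r 80 = -45 - 320 = -365$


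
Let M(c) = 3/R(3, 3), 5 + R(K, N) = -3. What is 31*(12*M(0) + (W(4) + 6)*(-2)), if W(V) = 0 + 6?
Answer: -1767/2 ≈ -883.50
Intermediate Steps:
W(V) = 6
R(K, N) = -8 (R(K, N) = -5 - 3 = -8)
M(c) = -3/8 (M(c) = 3/(-8) = 3*(-⅛) = -3/8)
31*(12*M(0) + (W(4) + 6)*(-2)) = 31*(12*(-3/8) + (6 + 6)*(-2)) = 31*(-9/2 + 12*(-2)) = 31*(-9/2 - 24) = 31*(-57/2) = -1767/2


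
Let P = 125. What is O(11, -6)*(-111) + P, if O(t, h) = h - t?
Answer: 2012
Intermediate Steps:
O(11, -6)*(-111) + P = (-6 - 1*11)*(-111) + 125 = (-6 - 11)*(-111) + 125 = -17*(-111) + 125 = 1887 + 125 = 2012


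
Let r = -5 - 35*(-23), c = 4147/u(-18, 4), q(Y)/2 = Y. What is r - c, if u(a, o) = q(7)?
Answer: 7053/14 ≈ 503.79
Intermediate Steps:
q(Y) = 2*Y
u(a, o) = 14 (u(a, o) = 2*7 = 14)
c = 4147/14 ≈ 296.21
r = 800 (r = -5 + 805 = 800)
r - c = 800 - 1*4147/14 = 800 - 4147/14 = 7053/14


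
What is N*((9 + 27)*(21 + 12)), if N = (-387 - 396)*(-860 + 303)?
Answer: 518123628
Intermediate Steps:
N = 436131 (N = -783*(-557) = 436131)
N*((9 + 27)*(21 + 12)) = 436131*((9 + 27)*(21 + 12)) = 436131*(36*33) = 436131*1188 = 518123628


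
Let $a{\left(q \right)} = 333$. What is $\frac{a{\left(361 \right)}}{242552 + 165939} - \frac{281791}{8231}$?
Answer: $- \frac{115106346458}{3362289421} \approx -34.234$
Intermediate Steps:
$\frac{a{\left(361 \right)}}{242552 + 165939} - \frac{281791}{8231} = \frac{333}{242552 + 165939} - \frac{281791}{8231} = \frac{333}{408491} - \frac{281791}{8231} = - \frac{115106346458}{3362289421}$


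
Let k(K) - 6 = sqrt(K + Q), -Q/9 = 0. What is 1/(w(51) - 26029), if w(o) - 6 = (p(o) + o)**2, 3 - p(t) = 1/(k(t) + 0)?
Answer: -1297317/29920407268 + 102*sqrt(51)/7480101817 ≈ -4.3262e-5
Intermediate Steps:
Q = 0 (Q = -9*0 = 0)
k(K) = 6 + sqrt(K) (k(K) = 6 + sqrt(K + 0) = 6 + sqrt(K))
p(t) = 3 - 1/(6 + sqrt(t)) (p(t) = 3 - 1/((6 + sqrt(t)) + 0) = 3 - 1/(6 + sqrt(t)))
w(o) = 6 + (o + (17 + 3*sqrt(o))/(6 + sqrt(o)))**2 (w(o) = 6 + ((17 + 3*sqrt(o))/(6 + sqrt(o)) + o)**2 = 6 + (o + (17 + 3*sqrt(o))/(6 + sqrt(o)))**2)
1/(w(51) - 26029) = 1/((6 + (3 + 51 - 1/(6 + sqrt(51)))**2) - 26029) = 1/((6 + (54 - 1/(6 + sqrt(51)))**2) - 26029) = 1/(-26023 + (54 - 1/(6 + sqrt(51)))**2)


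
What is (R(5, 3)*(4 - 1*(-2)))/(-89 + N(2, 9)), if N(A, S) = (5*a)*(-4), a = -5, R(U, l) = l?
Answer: 18/11 ≈ 1.6364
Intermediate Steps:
N(A, S) = 100 (N(A, S) = (5*(-5))*(-4) = -25*(-4) = 100)
(R(5, 3)*(4 - 1*(-2)))/(-89 + N(2, 9)) = (3*(4 - 1*(-2)))/(-89 + 100) = (3*(4 + 2))/11 = (3*6)*(1/11) = 18*(1/11) = 18/11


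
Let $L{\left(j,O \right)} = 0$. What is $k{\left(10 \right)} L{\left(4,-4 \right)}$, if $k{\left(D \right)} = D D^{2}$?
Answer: $0$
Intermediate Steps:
$k{\left(D \right)} = D^{3}$
$k{\left(10 \right)} L{\left(4,-4 \right)} = 10^{3} \cdot 0 = 1000 \cdot 0 = 0$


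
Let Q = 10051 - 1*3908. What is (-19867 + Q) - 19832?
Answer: -33556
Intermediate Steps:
Q = 6143 (Q = 10051 - 3908 = 6143)
(-19867 + Q) - 19832 = (-19867 + 6143) - 19832 = -13724 - 19832 = -33556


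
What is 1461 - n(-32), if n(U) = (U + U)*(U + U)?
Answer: -2635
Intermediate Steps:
n(U) = 4*U² (n(U) = (2*U)*(2*U) = 4*U²)
1461 - n(-32) = 1461 - 4*(-32)² = 1461 - 4*1024 = 1461 - 1*4096 = 1461 - 4096 = -2635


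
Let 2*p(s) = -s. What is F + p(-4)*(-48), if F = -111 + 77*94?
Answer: 7031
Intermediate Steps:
F = 7127 (F = -111 + 7238 = 7127)
p(s) = -s/2 (p(s) = (-s)/2 = -s/2)
F + p(-4)*(-48) = 7127 - ½*(-4)*(-48) = 7127 + 2*(-48) = 7127 - 96 = 7031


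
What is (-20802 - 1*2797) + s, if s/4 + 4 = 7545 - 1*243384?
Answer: -966971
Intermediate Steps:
s = -943372 (s = -16 + 4*(7545 - 1*243384) = -16 + 4*(7545 - 243384) = -16 + 4*(-235839) = -16 - 943356 = -943372)
(-20802 - 1*2797) + s = (-20802 - 1*2797) - 943372 = (-20802 - 2797) - 943372 = -23599 - 943372 = -966971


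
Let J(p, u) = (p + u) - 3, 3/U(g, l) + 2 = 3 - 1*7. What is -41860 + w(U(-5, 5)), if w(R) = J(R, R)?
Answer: -41864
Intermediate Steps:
U(g, l) = -½ (U(g, l) = 3/(-2 + (3 - 1*7)) = 3/(-2 + (3 - 7)) = 3/(-2 - 4) = 3/(-6) = 3*(-⅙) = -½)
J(p, u) = -3 + p + u
w(R) = -3 + 2*R (w(R) = -3 + R + R = -3 + 2*R)
-41860 + w(U(-5, 5)) = -41860 + (-3 + 2*(-½)) = -41860 + (-3 - 1) = -41860 - 4 = -41864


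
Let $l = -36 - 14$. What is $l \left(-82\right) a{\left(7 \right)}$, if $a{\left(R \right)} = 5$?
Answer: $20500$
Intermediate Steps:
$l = -50$ ($l = -36 - 14 = -50$)
$l \left(-82\right) a{\left(7 \right)} = \left(-50\right) \left(-82\right) 5 = 4100 \cdot 5 = 20500$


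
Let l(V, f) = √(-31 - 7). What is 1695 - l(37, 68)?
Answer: 1695 - I*√38 ≈ 1695.0 - 6.1644*I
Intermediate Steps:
l(V, f) = I*√38 (l(V, f) = √(-38) = I*√38)
1695 - l(37, 68) = 1695 - I*√38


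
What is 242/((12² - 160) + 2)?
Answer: -121/7 ≈ -17.286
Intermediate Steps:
242/((12² - 160) + 2) = 242/((144 - 160) + 2) = 242/(-16 + 2) = 242/(-14) = 242*(-1/14) = -121/7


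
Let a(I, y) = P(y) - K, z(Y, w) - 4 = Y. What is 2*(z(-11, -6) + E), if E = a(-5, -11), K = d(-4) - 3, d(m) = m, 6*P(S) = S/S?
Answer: ⅓ ≈ 0.33333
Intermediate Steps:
P(S) = ⅙ (P(S) = (S/S)/6 = (⅙)*1 = ⅙)
z(Y, w) = 4 + Y
K = -7 (K = -4 - 3 = -7)
a(I, y) = 43/6 (a(I, y) = ⅙ - 1*(-7) = ⅙ + 7 = 43/6)
E = 43/6 ≈ 7.1667
2*(z(-11, -6) + E) = 2*((4 - 11) + 43/6) = 2*(-7 + 43/6) = 2*(⅙) = ⅓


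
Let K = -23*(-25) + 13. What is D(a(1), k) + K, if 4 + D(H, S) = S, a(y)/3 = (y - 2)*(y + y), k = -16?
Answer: 568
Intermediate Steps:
a(y) = 6*y*(-2 + y) (a(y) = 3*((y - 2)*(y + y)) = 3*((-2 + y)*(2*y)) = 3*(2*y*(-2 + y)) = 6*y*(-2 + y))
D(H, S) = -4 + S
K = 588 (K = 575 + 13 = 588)
D(a(1), k) + K = (-4 - 16) + 588 = -20 + 588 = 568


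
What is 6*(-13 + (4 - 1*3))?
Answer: -72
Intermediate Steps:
6*(-13 + (4 - 1*3)) = 6*(-13 + (4 - 3)) = 6*(-13 + 1) = 6*(-12) = -72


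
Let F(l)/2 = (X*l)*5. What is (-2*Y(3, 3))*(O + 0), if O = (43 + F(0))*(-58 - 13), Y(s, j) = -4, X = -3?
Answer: -24424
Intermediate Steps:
F(l) = -30*l (F(l) = 2*(-3*l*5) = 2*(-15*l) = -30*l)
O = -3053 (O = (43 - 30*0)*(-58 - 13) = (43 + 0)*(-71) = 43*(-71) = -3053)
(-2*Y(3, 3))*(O + 0) = (-2*(-4))*(-3053 + 0) = 8*(-3053) = -24424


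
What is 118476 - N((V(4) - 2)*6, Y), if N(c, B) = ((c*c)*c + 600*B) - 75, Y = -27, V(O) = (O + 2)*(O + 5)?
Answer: -30236577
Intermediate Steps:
V(O) = (2 + O)*(5 + O)
N(c, B) = -75 + c³ + 600*B (N(c, B) = (c²*c + 600*B) - 75 = (c³ + 600*B) - 75 = -75 + c³ + 600*B)
118476 - N((V(4) - 2)*6, Y) = 118476 - (-75 + (((10 + 4² + 7*4) - 2)*6)³ + 600*(-27)) = 118476 - (-75 + (((10 + 16 + 28) - 2)*6)³ - 16200) = 118476 - (-75 + ((54 - 2)*6)³ - 16200) = 118476 - (-75 + (52*6)³ - 16200) = 118476 - (-75 + 312³ - 16200) = 118476 - (-75 + 30371328 - 16200) = 118476 - 1*30355053 = 118476 - 30355053 = -30236577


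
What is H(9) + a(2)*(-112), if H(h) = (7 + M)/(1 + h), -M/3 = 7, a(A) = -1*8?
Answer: 4473/5 ≈ 894.60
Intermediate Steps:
a(A) = -8
M = -21 (M = -3*7 = -21)
H(h) = -14/(1 + h) (H(h) = (7 - 21)/(1 + h) = -14/(1 + h))
H(9) + a(2)*(-112) = -14/(1 + 9) - 8*(-112) = -14/10 + 896 = -14*⅒ + 896 = -7/5 + 896 = 4473/5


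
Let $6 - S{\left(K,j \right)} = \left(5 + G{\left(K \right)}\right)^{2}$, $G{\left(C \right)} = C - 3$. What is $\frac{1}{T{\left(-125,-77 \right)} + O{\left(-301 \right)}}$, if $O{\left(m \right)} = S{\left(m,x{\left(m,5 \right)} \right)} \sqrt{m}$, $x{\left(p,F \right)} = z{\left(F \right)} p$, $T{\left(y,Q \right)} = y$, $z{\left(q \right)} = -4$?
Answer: $\frac{i}{5 \left(- 25 i + 17879 \sqrt{301}\right)} \approx -5.1966 \cdot 10^{-11} + 6.4477 \cdot 10^{-7} i$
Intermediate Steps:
$G{\left(C \right)} = -3 + C$
$x{\left(p,F \right)} = - 4 p$
$S{\left(K,j \right)} = 6 - \left(2 + K\right)^{2}$ ($S{\left(K,j \right)} = 6 - \left(5 + \left(-3 + K\right)\right)^{2} = 6 - \left(2 + K\right)^{2}$)
$O{\left(m \right)} = \sqrt{m} \left(6 - \left(2 + m\right)^{2}\right)$ ($O{\left(m \right)} = \left(6 - \left(2 + m\right)^{2}\right) \sqrt{m} = \sqrt{m} \left(6 - \left(2 + m\right)^{2}\right)$)
$\frac{1}{T{\left(-125,-77 \right)} + O{\left(-301 \right)}} = \frac{1}{-125 + \sqrt{-301} \left(6 - \left(2 - 301\right)^{2}\right)} = \frac{1}{-125 + i \sqrt{301} \left(6 - \left(-299\right)^{2}\right)} = \frac{1}{-125 + i \sqrt{301} \left(6 - 89401\right)} = \frac{1}{-125 + i \sqrt{301} \left(-89395\right)} = \frac{1}{-125 - 89395 i \sqrt{301}}$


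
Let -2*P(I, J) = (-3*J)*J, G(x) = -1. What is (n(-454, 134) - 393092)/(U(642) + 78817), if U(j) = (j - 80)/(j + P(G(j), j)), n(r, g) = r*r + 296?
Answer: -57767005920/24389448029 ≈ -2.3685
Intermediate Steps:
n(r, g) = 296 + r**2 (n(r, g) = r**2 + 296 = 296 + r**2)
P(I, J) = 3*J**2/2 (P(I, J) = -(-3*J)*J/2 = -(-3)*J**2/2 = 3*J**2/2)
U(j) = (-80 + j)/(j + 3*j**2/2) (U(j) = (j - 80)/(j + 3*j**2/2) = (-80 + j)/(j + 3*j**2/2))
(n(-454, 134) - 393092)/(U(642) + 78817) = ((296 + (-454)**2) - 393092)/(2*(-80 + 642)/(642*(2 + 3*642)) + 78817) = ((296 + 206116) - 393092)/(2*(1/642)*562/(2 + 1926) + 78817) = (206412 - 393092)/(2*(1/642)*562/1928 + 78817) = -186680/(2*(1/642)*(1/1928)*562 + 78817) = -186680/(281/309444 + 78817) = -186680/24389448029/309444 = -186680*309444/24389448029 = -57767005920/24389448029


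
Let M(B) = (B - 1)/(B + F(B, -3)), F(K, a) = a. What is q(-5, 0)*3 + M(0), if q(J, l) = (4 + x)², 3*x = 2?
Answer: 197/3 ≈ 65.667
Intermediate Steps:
x = ⅔ (x = (⅓)*2 = ⅔ ≈ 0.66667)
q(J, l) = 196/9 (q(J, l) = (4 + ⅔)² = (14/3)² = 196/9)
M(B) = (-1 + B)/(-3 + B) (M(B) = (B - 1)/(B - 3) = (-1 + B)/(-3 + B))
q(-5, 0)*3 + M(0) = (196/9)*3 + (-1 + 0)/(-3 + 0) = 196/3 - 1/(-3) = 196/3 - ⅓*(-1) = 196/3 + ⅓ = 197/3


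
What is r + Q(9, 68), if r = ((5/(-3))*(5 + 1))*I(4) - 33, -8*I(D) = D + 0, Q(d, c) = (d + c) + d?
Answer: 58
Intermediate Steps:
Q(d, c) = c + 2*d (Q(d, c) = (c + d) + d = c + 2*d)
I(D) = -D/8 (I(D) = -(D + 0)/8 = -D/8)
r = -28 (r = ((5/(-3))*(5 + 1))*(-1/8*4) - 33 = ((5*(-1/3))*6)*(-1/2) - 33 = -5/3*6*(-1/2) - 33 = -10*(-1/2) - 33 = 5 - 33 = -28)
r + Q(9, 68) = -28 + (68 + 2*9) = -28 + (68 + 18) = -28 + 86 = 58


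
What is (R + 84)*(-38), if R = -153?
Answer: 2622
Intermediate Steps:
(R + 84)*(-38) = (-153 + 84)*(-38) = -69*(-38) = 2622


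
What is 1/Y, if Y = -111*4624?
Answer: -1/513264 ≈ -1.9483e-6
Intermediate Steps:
Y = -513264
1/Y = 1/(-513264) = -1/513264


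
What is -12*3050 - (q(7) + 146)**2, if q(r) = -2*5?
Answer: -55096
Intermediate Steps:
q(r) = -10
-12*3050 - (q(7) + 146)**2 = -12*3050 - (-10 + 146)**2 = -36600 - 1*136**2 = -36600 - 1*18496 = -36600 - 18496 = -55096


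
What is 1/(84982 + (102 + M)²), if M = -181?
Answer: 1/91223 ≈ 1.0962e-5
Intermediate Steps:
1/(84982 + (102 + M)²) = 1/(84982 + (102 - 181)²) = 1/(84982 + (-79)²) = 1/(84982 + 6241) = 1/91223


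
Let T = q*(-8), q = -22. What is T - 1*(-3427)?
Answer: 3603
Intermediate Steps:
T = 176 (T = -22*(-8) = 176)
T - 1*(-3427) = 176 - 1*(-3427) = 176 + 3427 = 3603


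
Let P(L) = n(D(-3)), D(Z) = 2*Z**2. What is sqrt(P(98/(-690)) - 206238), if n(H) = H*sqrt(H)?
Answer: sqrt(-206238 + 54*sqrt(2)) ≈ 454.05*I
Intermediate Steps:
n(H) = H**(3/2)
P(L) = 54*sqrt(2) (P(L) = (2*(-3)**2)**(3/2) = (2*9)**(3/2) = 18**(3/2) = 54*sqrt(2))
sqrt(P(98/(-690)) - 206238) = sqrt(54*sqrt(2) - 206238) = sqrt(-206238 + 54*sqrt(2))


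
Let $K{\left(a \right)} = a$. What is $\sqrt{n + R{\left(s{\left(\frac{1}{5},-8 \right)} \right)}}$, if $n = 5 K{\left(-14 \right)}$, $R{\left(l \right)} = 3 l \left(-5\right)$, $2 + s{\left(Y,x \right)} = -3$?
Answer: $\sqrt{5} \approx 2.2361$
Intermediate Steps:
$s{\left(Y,x \right)} = -5$ ($s{\left(Y,x \right)} = -2 - 3 = -5$)
$R{\left(l \right)} = - 15 l$
$n = -70$ ($n = 5 \left(-14\right) = -70$)
$\sqrt{n + R{\left(s{\left(\frac{1}{5},-8 \right)} \right)}} = \sqrt{-70 - -75} = \sqrt{-70 + 75} = \sqrt{5}$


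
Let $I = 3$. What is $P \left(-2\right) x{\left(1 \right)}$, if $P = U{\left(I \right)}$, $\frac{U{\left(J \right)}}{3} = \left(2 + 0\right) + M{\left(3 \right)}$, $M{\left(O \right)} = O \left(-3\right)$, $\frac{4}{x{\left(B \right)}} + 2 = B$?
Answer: $-168$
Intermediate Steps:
$x{\left(B \right)} = \frac{4}{-2 + B}$
$M{\left(O \right)} = - 3 O$
$U{\left(J \right)} = -21$ ($U{\left(J \right)} = 3 \left(\left(2 + 0\right) - 9\right) = 3 \left(2 - 9\right) = 3 \left(-7\right) = -21$)
$P = -21$
$P \left(-2\right) x{\left(1 \right)} = \left(-21\right) \left(-2\right) \frac{4}{-2 + 1} = 42 \frac{4}{-1} = 42 \cdot 4 \left(-1\right) = 42 \left(-4\right) = -168$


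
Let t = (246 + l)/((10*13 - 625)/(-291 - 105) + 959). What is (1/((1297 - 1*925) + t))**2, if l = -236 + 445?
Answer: 14753281/2046822371584 ≈ 7.2079e-6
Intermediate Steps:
l = 209
t = 1820/3841 (t = (246 + 209)/((10*13 - 625)/(-291 - 105) + 959) = 455/((130 - 625)/(-396) + 959) = 455/(-495*(-1/396) + 959) = 455/(5/4 + 959) = 455/(3841/4) = 455*(4/3841) = 1820/3841 ≈ 0.47383)
(1/((1297 - 1*925) + t))**2 = (1/((1297 - 1*925) + 1820/3841))**2 = (1/((1297 - 925) + 1820/3841))**2 = (1/(372 + 1820/3841))**2 = (1/(1430672/3841))**2 = (3841/1430672)**2 = 14753281/2046822371584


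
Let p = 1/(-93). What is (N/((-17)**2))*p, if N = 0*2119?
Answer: 0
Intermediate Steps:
N = 0
p = -1/93 ≈ -0.010753
(N/((-17)**2))*p = (0/((-17)**2))*(-1/93) = (0/289)*(-1/93) = (0*(1/289))*(-1/93) = 0*(-1/93) = 0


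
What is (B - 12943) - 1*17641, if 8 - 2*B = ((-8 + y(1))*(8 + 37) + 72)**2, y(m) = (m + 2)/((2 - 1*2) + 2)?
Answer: -439121/8 ≈ -54890.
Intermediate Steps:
y(m) = 1 + m/2 (y(m) = (2 + m)/((2 - 2) + 2) = (2 + m)/(0 + 2) = (2 + m)/2 = (2 + m)*(1/2) = 1 + m/2)
B = -194449/8 (B = 4 - ((-8 + (1 + (1/2)*1))*(8 + 37) + 72)**2/2 = 4 - ((-8 + (1 + 1/2))*45 + 72)**2/2 = 4 - ((-8 + 3/2)*45 + 72)**2/2 = 4 - (-13/2*45 + 72)**2/2 = 4 - (-585/2 + 72)**2/2 = 4 - (-441/2)**2/2 = 4 - 1/2*194481/4 = 4 - 194481/8 = -194449/8 ≈ -24306.)
(B - 12943) - 1*17641 = (-194449/8 - 12943) - 1*17641 = -297993/8 - 17641 = -439121/8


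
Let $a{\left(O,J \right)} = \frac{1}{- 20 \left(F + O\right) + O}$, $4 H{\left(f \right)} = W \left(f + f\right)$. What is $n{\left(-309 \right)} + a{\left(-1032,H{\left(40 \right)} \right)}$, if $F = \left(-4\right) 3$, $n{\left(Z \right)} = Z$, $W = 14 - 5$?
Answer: $- \frac{6133031}{19848} \approx -309.0$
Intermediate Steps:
$W = 9$ ($W = 14 - 5 = 9$)
$F = -12$
$H{\left(f \right)} = \frac{9 f}{2}$ ($H{\left(f \right)} = \frac{9 \left(f + f\right)}{4} = \frac{9 \cdot 2 f}{4} = \frac{18 f}{4} = \frac{9 f}{2}$)
$a{\left(O,J \right)} = \frac{1}{240 - 19 O}$ ($a{\left(O,J \right)} = \frac{1}{- 20 \left(-12 + O\right) + O} = \frac{1}{\left(240 - 20 O\right) + O} = \frac{1}{240 - 19 O}$)
$n{\left(-309 \right)} + a{\left(-1032,H{\left(40 \right)} \right)} = -309 - \frac{1}{-240 + 19 \left(-1032\right)} = -309 - \frac{1}{-240 - 19608} = -309 - \frac{1}{-19848} = -309 - - \frac{1}{19848} = -309 + \frac{1}{19848} = - \frac{6133031}{19848}$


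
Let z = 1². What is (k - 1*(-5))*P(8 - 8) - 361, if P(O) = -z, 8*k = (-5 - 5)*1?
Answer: -1459/4 ≈ -364.75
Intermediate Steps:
k = -5/4 (k = ((-5 - 5)*1)/8 = (-10*1)/8 = (⅛)*(-10) = -5/4 ≈ -1.2500)
z = 1
P(O) = -1 (P(O) = -1*1 = -1)
(k - 1*(-5))*P(8 - 8) - 361 = (-5/4 - 1*(-5))*(-1) - 361 = (-5/4 + 5)*(-1) - 361 = (15/4)*(-1) - 361 = -15/4 - 361 = -1459/4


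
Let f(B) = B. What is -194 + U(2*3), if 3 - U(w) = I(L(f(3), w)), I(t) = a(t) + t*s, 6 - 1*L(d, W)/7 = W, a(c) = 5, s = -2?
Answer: -196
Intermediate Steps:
L(d, W) = 42 - 7*W
I(t) = 5 - 2*t (I(t) = 5 + t*(-2) = 5 - 2*t)
U(w) = 82 - 14*w (U(w) = 3 - (5 - 2*(42 - 7*w)) = 3 - (5 + (-84 + 14*w)) = 3 - (-79 + 14*w) = 3 + (79 - 14*w) = 82 - 14*w)
-194 + U(2*3) = -194 + (82 - 28*3) = -194 + (82 - 14*6) = -194 + (82 - 84) = -194 - 2 = -196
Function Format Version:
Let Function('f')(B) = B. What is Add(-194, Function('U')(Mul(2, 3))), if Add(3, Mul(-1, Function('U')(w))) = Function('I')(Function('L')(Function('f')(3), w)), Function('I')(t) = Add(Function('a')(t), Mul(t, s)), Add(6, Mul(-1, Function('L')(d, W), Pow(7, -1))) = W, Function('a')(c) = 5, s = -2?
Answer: -196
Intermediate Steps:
Function('L')(d, W) = Add(42, Mul(-7, W))
Function('I')(t) = Add(5, Mul(-2, t)) (Function('I')(t) = Add(5, Mul(t, -2)) = Add(5, Mul(-2, t)))
Function('U')(w) = Add(82, Mul(-14, w)) (Function('U')(w) = Add(3, Mul(-1, Add(5, Mul(-2, Add(42, Mul(-7, w)))))) = Add(3, Mul(-1, Add(5, Add(-84, Mul(14, w))))) = Add(3, Mul(-1, Add(-79, Mul(14, w)))) = Add(3, Add(79, Mul(-14, w))) = Add(82, Mul(-14, w)))
Add(-194, Function('U')(Mul(2, 3))) = Add(-194, Add(82, Mul(-14, Mul(2, 3)))) = Add(-194, Add(82, Mul(-14, 6))) = Add(-194, Add(82, -84)) = Add(-194, -2) = -196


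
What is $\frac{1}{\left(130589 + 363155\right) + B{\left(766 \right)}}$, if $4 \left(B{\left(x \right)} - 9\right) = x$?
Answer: $\frac{2}{987889} \approx 2.0245 \cdot 10^{-6}$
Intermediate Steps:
$B{\left(x \right)} = 9 + \frac{x}{4}$
$\frac{1}{\left(130589 + 363155\right) + B{\left(766 \right)}} = \frac{1}{\left(130589 + 363155\right) + \left(9 + \frac{1}{4} \cdot 766\right)} = \frac{1}{493744 + \left(9 + \frac{383}{2}\right)} = \frac{1}{493744 + \frac{401}{2}} = \frac{1}{\frac{987889}{2}} = \frac{2}{987889}$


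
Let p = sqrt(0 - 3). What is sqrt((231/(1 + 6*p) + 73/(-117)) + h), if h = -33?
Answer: sqrt(91)*sqrt((3299 - 3372*I*sqrt(3))/(1 + 6*I*sqrt(3)))/39 ≈ 1.8621 - 5.9137*I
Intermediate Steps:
p = I*sqrt(3) (p = sqrt(-3) = I*sqrt(3) ≈ 1.732*I)
sqrt((231/(1 + 6*p) + 73/(-117)) + h) = sqrt((231/(1 + 6*(I*sqrt(3))) + 73/(-117)) - 33) = sqrt((231/(1 + 6*I*sqrt(3)) + 73*(-1/117)) - 33) = sqrt((231/(1 + 6*I*sqrt(3)) - 73/117) - 33) = sqrt((-73/117 + 231/(1 + 6*I*sqrt(3))) - 33) = sqrt(-3934/117 + 231/(1 + 6*I*sqrt(3)))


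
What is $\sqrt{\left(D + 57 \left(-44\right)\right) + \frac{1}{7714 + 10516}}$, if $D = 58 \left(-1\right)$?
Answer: $\frac{i \sqrt{852766203170}}{18230} \approx 50.656 i$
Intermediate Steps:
$D = -58$
$\sqrt{\left(D + 57 \left(-44\right)\right) + \frac{1}{7714 + 10516}} = \sqrt{\left(-58 + 57 \left(-44\right)\right) + \frac{1}{7714 + 10516}} = \sqrt{\left(-58 - 2508\right) + \frac{1}{18230}} = \sqrt{-2566 + \frac{1}{18230}} = \sqrt{- \frac{46778179}{18230}} = \frac{i \sqrt{852766203170}}{18230}$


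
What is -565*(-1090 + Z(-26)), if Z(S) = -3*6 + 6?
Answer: 622630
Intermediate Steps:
Z(S) = -12 (Z(S) = -18 + 6 = -12)
-565*(-1090 + Z(-26)) = -565*(-1090 - 12) = -565*(-1102) = 622630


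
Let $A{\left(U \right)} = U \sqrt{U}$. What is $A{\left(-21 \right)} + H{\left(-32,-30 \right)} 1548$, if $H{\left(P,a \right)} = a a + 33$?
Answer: $1444284 - 21 i \sqrt{21} \approx 1.4443 \cdot 10^{6} - 96.234 i$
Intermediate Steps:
$A{\left(U \right)} = U^{\frac{3}{2}}$
$H{\left(P,a \right)} = 33 + a^{2}$ ($H{\left(P,a \right)} = a^{2} + 33 = 33 + a^{2}$)
$A{\left(-21 \right)} + H{\left(-32,-30 \right)} 1548 = \left(-21\right)^{\frac{3}{2}} + \left(33 + \left(-30\right)^{2}\right) 1548 = - 21 i \sqrt{21} + \left(33 + 900\right) 1548 = - 21 i \sqrt{21} + 933 \cdot 1548 = - 21 i \sqrt{21} + 1444284 = 1444284 - 21 i \sqrt{21}$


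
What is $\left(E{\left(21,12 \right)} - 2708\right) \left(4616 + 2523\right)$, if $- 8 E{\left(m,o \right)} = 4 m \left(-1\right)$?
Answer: $- \frac{38514905}{2} \approx -1.9257 \cdot 10^{7}$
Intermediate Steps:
$E{\left(m,o \right)} = \frac{m}{2}$ ($E{\left(m,o \right)} = - \frac{4 m \left(-1\right)}{8} = - \frac{\left(-4\right) m}{8} = \frac{m}{2}$)
$\left(E{\left(21,12 \right)} - 2708\right) \left(4616 + 2523\right) = \left(\frac{1}{2} \cdot 21 - 2708\right) \left(4616 + 2523\right) = \left(\frac{21}{2} - 2708\right) 7139 = \left(- \frac{5395}{2}\right) 7139 = - \frac{38514905}{2}$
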